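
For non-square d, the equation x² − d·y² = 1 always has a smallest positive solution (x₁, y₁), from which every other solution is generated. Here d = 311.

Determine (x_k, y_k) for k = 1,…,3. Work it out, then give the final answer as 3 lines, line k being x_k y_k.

d=311: √d = [17; 1,1,1,2,1,…,1,1,34] (ℓ=16, even), read p_15/q_15
step 0: (17, 1)  from 17·(1,0) + (0,1)
…
step 2: (35, 2)  from 1·(18,1) + (17,1)
step 3: (53, 3)  from 1·(35,2) + (18,1)
…
step 6: (1305, 74)  from 6·(194,11) + (141,8)
…
step 13: (6159373, 349266)  from 1·(4565134,258865) + (1594239,90401)
step 14: (10724507, 608131)  from 1·(6159373,349266) + (4565134,258865)
step 15: (16883880, 957397)  from 1·(10724507,608131) + (6159373,349266)
→ (16883880, 957397).  Check: 16883880²=285065403854400, 311·957397²=285065403854399, difference 1.
n=2: (16883880,957397)∘(16883880,957397) = (16883880·16883880+311·957397·957397, 16883880·957397+957397·16883880) = (570130807708799,32329152120720)
n=3: (570130807708799,32329152120720)∘(16883880,957397) = (16883880·570130807708799+311·957397·32329152120720, 16883880·32329152120720+957397·570130807708799) = (19252040283316857636360,1091683049815963029803)

16883880 957397
570130807708799 32329152120720
19252040283316857636360 1091683049815963029803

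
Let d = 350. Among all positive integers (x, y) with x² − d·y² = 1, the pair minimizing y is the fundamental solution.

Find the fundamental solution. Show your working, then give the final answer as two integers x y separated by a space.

449 24

√350 → a₀=18, period (1,2,2,2,1,36); ℓ=6 even so k=5
a_0=18:  p_0=18·1+0=18,  q_0=18·0+1=1
…
a_3=2:  p_3=2·56+19=131,  q_3=2·3+1=7
a_4=2:  p_4=2·131+56=318,  q_4=2·7+3=17
a_5=1:  p_5=1·318+131=449,  q_5=1·17+7=24
fundamental: x₁=449, y₁=24  (since 201601 − 350·576 = 1)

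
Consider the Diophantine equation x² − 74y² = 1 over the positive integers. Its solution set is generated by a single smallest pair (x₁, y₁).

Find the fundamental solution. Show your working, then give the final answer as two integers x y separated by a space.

3699 430

[8; 1,1,1,1,16] for √74; ℓ=5 ⇒ convergent index 9
k=0  a_k=8  p_k/q_k = 8/1
k=1  a_k=1  p_k/q_k = 9/1
k=2  a_k=1  p_k/q_k = 17/2
k=3  a_k=1  p_k/q_k = 26/3
…
k=5  a_k=16  p_k/q_k = 714/83
k=6  a_k=1  p_k/q_k = 757/88
k=7  a_k=1  p_k/q_k = 1471/171
k=8  a_k=1  p_k/q_k = 2228/259
k=9  a_k=1  p_k/q_k = 3699/430
fundamental: x₁=3699, y₁=430  (since 13682601 − 74·184900 = 1)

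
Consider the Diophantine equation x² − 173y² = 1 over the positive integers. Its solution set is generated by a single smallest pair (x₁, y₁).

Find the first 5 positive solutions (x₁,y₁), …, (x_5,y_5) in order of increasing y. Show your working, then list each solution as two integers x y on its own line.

[13; 6,1,1,6,26] for √173; ℓ=5 ⇒ convergent index 9
step 0: (13, 1)  from 13·(1,0) + (0,1)
…
step 2: (92, 7)  from 1·(79,6) + (13,1)
step 3: (171, 13)  from 1·(92,7) + (79,6)
…
step 7: (205791, 15646)  from 1·(176552,13423) + (29239,2223)
step 8: (382343, 29069)  from 1·(205791,15646) + (176552,13423)
step 9: (2499849, 190060)  from 6·(382343,29069) + (205791,15646)
fundamental: x₁=2499849, y₁=190060  (since 6249245022801 − 173·36122803600 = 1)
(x_2, y_2) = (2499849·2499849 + 173·190060·190060, 2499849·190060 + 190060·2499849) = (12498490045601, 950242601880)
(x_3, y_3) = (2499849·12498490045601 + 173·190060·950242601880, 2499849·950242601880 + 190060·12498490045601) = (62488675684008728649, 4750926036134042180)
(x_4, y_4) = (2499849·62488675684008728649 + 173·190060·4750926036134042180, 2499849·4750926036134042180 + 190060·62488675684008728649) = (312424506839974574118902401, 23753195401006348176659760)
(x_5, y_5) = (2499849·312424506839974574118902401 + 173·190060·23753195401006348176659760, 2499849·23753195401006348176659760 + 190060·312424506839974574118902401) = (1562028181998744709597444087746249, 118758803540015886040113314710300)

2499849 190060
12498490045601 950242601880
62488675684008728649 4750926036134042180
312424506839974574118902401 23753195401006348176659760
1562028181998744709597444087746249 118758803540015886040113314710300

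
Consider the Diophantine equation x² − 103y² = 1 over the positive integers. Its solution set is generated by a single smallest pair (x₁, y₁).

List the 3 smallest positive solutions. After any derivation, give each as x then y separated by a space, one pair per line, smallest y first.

227528 22419
103537981567 10201900464
47115579739725224 4642436017523565

d=103: √d = [10; 6,1,2,1,1,9,1,1,2,1,6,20] (ℓ=12, even), read p_11/q_11
i=0: a=10 ⇒ p=10, q=1
i=1: a=6 ⇒ p=61, q=6
i=2: a=1 ⇒ p=71, q=7
…
i=4: a=1 ⇒ p=274, q=27
i=5: a=1 ⇒ p=477, q=47
…
i=8: a=1 ⇒ p=9611, q=947
i=9: a=2 ⇒ p=24266, q=2391
i=10: a=1 ⇒ p=33877, q=3338
i=11: a=6 ⇒ p=227528, q=22419
(x₁, y₁) = (227528, 22419);  227528² − 103·22419² = 1 ✓
(x_2, y_2) = (227528·227528 + 103·22419·22419, 227528·22419 + 22419·227528) = (103537981567, 10201900464)
(x_3, y_3) = (227528·103537981567 + 103·22419·10201900464, 227528·10201900464 + 22419·103537981567) = (47115579739725224, 4642436017523565)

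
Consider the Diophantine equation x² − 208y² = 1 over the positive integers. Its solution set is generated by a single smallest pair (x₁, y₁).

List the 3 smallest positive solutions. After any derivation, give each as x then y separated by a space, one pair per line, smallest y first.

649 45
842401 58410
1093435849 75816135

√208 = [14; 2,2,1,2,2,28, …], period ℓ=6 (even) → k=5
k=0  a_k=14  p_k/q_k = 14/1
k=1  a_k=2  p_k/q_k = 29/2
k=2  a_k=2  p_k/q_k = 72/5
…
k=4  a_k=2  p_k/q_k = 274/19
k=5  a_k=2  p_k/q_k = 649/45
fundamental: x₁=649, y₁=45  (since 421201 − 208·2025 = 1)
(x_2, y_2) = (649·649 + 208·45·45, 649·45 + 45·649) = (842401, 58410)
(x_3, y_3) = (649·842401 + 208·45·58410, 649·58410 + 45·842401) = (1093435849, 75816135)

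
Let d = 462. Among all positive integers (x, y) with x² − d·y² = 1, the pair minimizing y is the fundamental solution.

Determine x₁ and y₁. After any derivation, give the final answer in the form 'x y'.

43 2

√462 → a₀=21, period (2,42); ℓ=2 even so k=1
step 0: (21, 1)  from 21·(1,0) + (0,1)
step 1: (43, 2)  from 2·(21,1) + (1,0)
(x₁, y₁) = (43, 2);  43² − 462·2² = 1 ✓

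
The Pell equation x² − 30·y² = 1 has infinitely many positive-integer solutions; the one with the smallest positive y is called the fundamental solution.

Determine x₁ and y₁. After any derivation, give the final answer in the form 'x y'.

√30 = [5; 2,10, …], period ℓ=2 (even) → k=1
i=0: a=5 ⇒ p=5, q=1
i=1: a=2 ⇒ p=11, q=2
fundamental: x₁=11, y₁=2  (since 121 − 30·4 = 1)

11 2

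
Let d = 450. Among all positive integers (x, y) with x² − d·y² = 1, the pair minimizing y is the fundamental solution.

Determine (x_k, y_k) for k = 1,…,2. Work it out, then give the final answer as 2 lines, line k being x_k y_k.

√450 = [21; 4,1,2,4,2,1,4,42, …], period ℓ=8 (even) → k=7
i=0: a=21 ⇒ p=21, q=1
…
i=2: a=1 ⇒ p=106, q=5
i=3: a=2 ⇒ p=297, q=14
…
i=5: a=2 ⇒ p=2885, q=136
i=6: a=1 ⇒ p=4179, q=197
i=7: a=4 ⇒ p=19601, q=924
fundamental: x₁=19601, y₁=924  (since 384199201 − 450·853776 = 1)
n=2: (19601,924)∘(19601,924) = (19601·19601+450·924·924, 19601·924+924·19601) = (768398401,36222648)

19601 924
768398401 36222648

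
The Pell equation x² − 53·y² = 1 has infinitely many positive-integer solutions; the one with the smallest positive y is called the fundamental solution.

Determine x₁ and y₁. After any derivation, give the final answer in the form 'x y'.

√53 = [7; 3,1,1,3,14, …], period ℓ=5 (odd) → k=9
a_0=7:  p_0=7·1+0=7,  q_0=7·0+1=1
a_1=3:  p_1=3·7+1=22,  q_1=3·1+0=3
a_2=1:  p_2=1·22+7=29,  q_2=1·3+1=4
a_3=1:  p_3=1·29+22=51,  q_3=1·4+3=7
a_4=3:  p_4=3·51+29=182,  q_4=3·7+4=25
a_5=14:  p_5=14·182+51=2599,  q_5=14·25+7=357
a_6=3:  p_6=3·2599+182=7979,  q_6=3·357+25=1096
a_7=1:  p_7=1·7979+2599=10578,  q_7=1·1096+357=1453
a_8=1:  p_8=1·10578+7979=18557,  q_8=1·1453+1096=2549
a_9=3:  p_9=3·18557+10578=66249,  q_9=3·2549+1453=9100
fundamental: x₁=66249, y₁=9100  (since 4388930001 − 53·82810000 = 1)

66249 9100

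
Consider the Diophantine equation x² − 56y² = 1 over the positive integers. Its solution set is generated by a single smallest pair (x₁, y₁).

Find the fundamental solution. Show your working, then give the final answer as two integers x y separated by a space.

√56 = [7; 2,14, …], period ℓ=2 (even) → k=1
step 0: (7, 1)  from 7·(1,0) + (0,1)
step 1: (15, 2)  from 2·(7,1) + (1,0)
→ (15, 2).  Check: 15²=225, 56·2²=224, difference 1.

15 2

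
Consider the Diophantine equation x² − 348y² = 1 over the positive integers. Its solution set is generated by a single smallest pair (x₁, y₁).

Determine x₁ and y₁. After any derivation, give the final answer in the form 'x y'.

1567 84

[18; 1,1,1,8,1,1,1,36] for √348; ℓ=8 ⇒ convergent index 7
i=0: a=18 ⇒ p=18, q=1
i=1: a=1 ⇒ p=19, q=1
i=2: a=1 ⇒ p=37, q=2
i=3: a=1 ⇒ p=56, q=3
i=4: a=8 ⇒ p=485, q=26
…
i=6: a=1 ⇒ p=1026, q=55
i=7: a=1 ⇒ p=1567, q=84
→ (1567, 84).  Check: 1567²=2455489, 348·84²=2455488, difference 1.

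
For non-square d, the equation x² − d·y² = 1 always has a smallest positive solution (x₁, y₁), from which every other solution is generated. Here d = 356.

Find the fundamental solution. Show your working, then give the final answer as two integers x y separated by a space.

√356 → a₀=18, period (1,6,1,1,2,…,6,1,36); ℓ=14 even so k=13
step 0: (18, 1)  from 18·(1,0) + (0,1)
step 1: (19, 1)  from 1·(18,1) + (1,0)
step 2: (132, 7)  from 6·(19,1) + (18,1)
…
step 7: (8717, 462)  from 8·(1000,53) + (717,38)
step 8: (9717, 515)  from 1·(8717,462) + (1000,53)
…
step 11: (66019, 3499)  from 1·(37868,2007) + (28151,1492)
step 12: (433982, 23001)  from 6·(66019,3499) + (37868,2007)
step 13: (500001, 26500)  from 1·(433982,23001) + (66019,3499)
→ (500001, 26500).  Check: 500001²=250001000001, 356·26500²=250001000000, difference 1.

500001 26500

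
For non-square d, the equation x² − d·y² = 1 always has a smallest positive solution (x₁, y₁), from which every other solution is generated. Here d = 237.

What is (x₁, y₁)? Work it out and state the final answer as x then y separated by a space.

√237 = [15; 2,1,1,7,10,7,1,1,2,30, …], period ℓ=10 (even) → k=9
step 0: (15, 1)  from 15·(1,0) + (0,1)
…
step 6: (42074, 2733)  from 7·(5927,385) + (585,38)
…
step 8: (90075, 5851)  from 1·(48001,3118) + (42074,2733)
step 9: (228151, 14820)  from 2·(90075,5851) + (48001,3118)
→ (228151, 14820).  Check: 228151²=52052878801, 237·14820²=52052878800, difference 1.

228151 14820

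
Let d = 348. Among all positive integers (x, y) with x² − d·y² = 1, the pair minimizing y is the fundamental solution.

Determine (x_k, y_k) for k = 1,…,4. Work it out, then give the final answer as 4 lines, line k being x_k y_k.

1567 84
4910977 263256
15391000351 825044220
48235390189057 2585688322224

√348 = [18; 1,1,1,8,1,1,1,36, …], period ℓ=8 (even) → k=7
a_0=18:  p_0=18·1+0=18,  q_0=18·0+1=1
a_1=1:  p_1=1·18+1=19,  q_1=1·1+0=1
…
a_3=1:  p_3=1·37+19=56,  q_3=1·2+1=3
a_4=8:  p_4=8·56+37=485,  q_4=8·3+2=26
a_5=1:  p_5=1·485+56=541,  q_5=1·26+3=29
a_6=1:  p_6=1·541+485=1026,  q_6=1·29+26=55
a_7=1:  p_7=1·1026+541=1567,  q_7=1·55+29=84
fundamental: x₁=1567, y₁=84  (since 2455489 − 348·7056 = 1)
(1567+84√348)^2 = 4910977 + 263256√348
(1567+84√348)^3 = 15391000351 + 825044220√348
(1567+84√348)^4 = 48235390189057 + 2585688322224√348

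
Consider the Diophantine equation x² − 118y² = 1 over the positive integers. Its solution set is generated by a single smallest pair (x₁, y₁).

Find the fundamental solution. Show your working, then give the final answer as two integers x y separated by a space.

306917 28254

[10; 1,6,3,2,10,2,3,6,1,20] for √118; ℓ=10 ⇒ convergent index 9
i=0: a=10 ⇒ p=10, q=1
…
i=7: a=3 ⇒ p=42115, q=3877
i=8: a=6 ⇒ p=264802, q=24377
i=9: a=1 ⇒ p=306917, q=28254
fundamental: x₁=306917, y₁=28254  (since 94198044889 − 118·798288516 = 1)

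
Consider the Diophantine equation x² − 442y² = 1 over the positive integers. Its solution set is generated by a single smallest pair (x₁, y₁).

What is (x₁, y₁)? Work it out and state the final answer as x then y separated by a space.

883 42

√442 → a₀=21, period (42); ℓ=1 odd so k=1
step 0: (21, 1)  from 21·(1,0) + (0,1)
step 1: (883, 42)  from 42·(21,1) + (1,0)
(x₁, y₁) = (883, 42);  883² − 442·42² = 1 ✓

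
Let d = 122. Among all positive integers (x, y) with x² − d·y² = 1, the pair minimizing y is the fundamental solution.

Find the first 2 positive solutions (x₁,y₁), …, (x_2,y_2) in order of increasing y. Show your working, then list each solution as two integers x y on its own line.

243 22
118097 10692

d=122: √d = [11; 22] (ℓ=1, odd), read p_1/q_1
a_0=11:  p_0=11·1+0=11,  q_0=11·0+1=1
a_1=22:  p_1=22·11+1=243,  q_1=22·1+0=22
fundamental: x₁=243, y₁=22  (since 59049 − 122·484 = 1)
k=2:  x_2 = 243·243+122·22·22 = 118097,  y_2 = 243·22+22·243 = 10692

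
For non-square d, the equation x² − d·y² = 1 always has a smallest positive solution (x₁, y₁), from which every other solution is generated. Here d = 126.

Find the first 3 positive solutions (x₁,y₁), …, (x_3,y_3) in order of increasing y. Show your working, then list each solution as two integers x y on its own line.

449 40
403201 35920
362074049 32256120

√126 = [11; 4,2,4,22, …], period ℓ=4 (even) → k=3
i=0: a=11 ⇒ p=11, q=1
…
i=2: a=2 ⇒ p=101, q=9
i=3: a=4 ⇒ p=449, q=40
→ (449, 40).  Check: 449²=201601, 126·40²=201600, difference 1.
k=2:  x_2 = 449·449+126·40·40 = 403201,  y_2 = 449·40+40·449 = 35920
k=3:  x_3 = 449·403201+126·40·35920 = 362074049,  y_3 = 449·35920+40·403201 = 32256120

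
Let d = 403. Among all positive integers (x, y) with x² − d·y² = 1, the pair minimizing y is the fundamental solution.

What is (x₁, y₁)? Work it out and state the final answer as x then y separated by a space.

669878 33369

√403 = [20; 13,2,1,3,1,3,1,2,13,40, …], period ℓ=10 (even) → k=9
i=0: a=20 ⇒ p=20, q=1
i=1: a=13 ⇒ p=261, q=13
…
i=8: a=2 ⇒ p=50147, q=2498
i=9: a=13 ⇒ p=669878, q=33369
(x₁, y₁) = (669878, 33369);  669878² − 403·33369² = 1 ✓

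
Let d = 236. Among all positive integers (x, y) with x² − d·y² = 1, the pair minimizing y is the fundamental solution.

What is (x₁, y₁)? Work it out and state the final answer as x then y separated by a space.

√236 = [15; 2,1,3,5,1,6,1,5,3,1,2,30, …], period ℓ=12 (even) → k=11
step 0: (15, 1)  from 15·(1,0) + (0,1)
step 1: (31, 2)  from 2·(15,1) + (1,0)
step 2: (46, 3)  from 1·(31,2) + (15,1)
step 3: (169, 11)  from 3·(46,3) + (31,2)
step 4: (891, 58)  from 5·(169,11) + (46,3)
step 5: (1060, 69)  from 1·(891,58) + (169,11)
step 6: (7251, 472)  from 6·(1060,69) + (891,58)
step 7: (8311, 541)  from 1·(7251,472) + (1060,69)
step 8: (48806, 3177)  from 5·(8311,541) + (7251,472)
step 9: (154729, 10072)  from 3·(48806,3177) + (8311,541)
step 10: (203535, 13249)  from 1·(154729,10072) + (48806,3177)
step 11: (561799, 36570)  from 2·(203535,13249) + (154729,10072)
→ (561799, 36570).  Check: 561799²=315618116401, 236·36570²=315618116400, difference 1.

561799 36570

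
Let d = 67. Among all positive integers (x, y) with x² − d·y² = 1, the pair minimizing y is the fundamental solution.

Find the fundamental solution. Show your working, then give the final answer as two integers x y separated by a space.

48842 5967

√67 → a₀=8, period (5,2,1,1,7,1,1,2,5,16); ℓ=10 even so k=9
a_0=8:  p_0=8·1+0=8,  q_0=8·0+1=1
a_1=5:  p_1=5·8+1=41,  q_1=5·1+0=5
…
a_3=1:  p_3=1·90+41=131,  q_3=1·11+5=16
a_4=1:  p_4=1·131+90=221,  q_4=1·16+11=27
a_5=7:  p_5=7·221+131=1678,  q_5=7·27+16=205
…
a_7=1:  p_7=1·1899+1678=3577,  q_7=1·232+205=437
a_8=2:  p_8=2·3577+1899=9053,  q_8=2·437+232=1106
a_9=5:  p_9=5·9053+3577=48842,  q_9=5·1106+437=5967
(x₁, y₁) = (48842, 5967);  48842² − 67·5967² = 1 ✓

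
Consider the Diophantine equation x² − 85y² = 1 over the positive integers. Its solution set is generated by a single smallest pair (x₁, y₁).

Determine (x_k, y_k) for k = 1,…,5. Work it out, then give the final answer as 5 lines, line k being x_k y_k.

285769 30996
163327842721 17715391848
93348068572789129 10125019625991228
53351968415791425367681 5786833466982059076816
30492677324331251603220874249 3307395226041867061019271780

√85 = [9; 4,1,1,4,18, …], period ℓ=5 (odd) → k=9
step 0: (9, 1)  from 9·(1,0) + (0,1)
…
step 4: (378, 41)  from 4·(83,9) + (46,5)
step 5: (6887, 747)  from 18·(378,41) + (83,9)
step 6: (27926, 3029)  from 4·(6887,747) + (378,41)
…
step 8: (62739, 6805)  from 1·(34813,3776) + (27926,3029)
step 9: (285769, 30996)  from 4·(62739,6805) + (34813,3776)
fundamental: x₁=285769, y₁=30996  (since 81663921361 − 85·960752016 = 1)
k=2:  x_2 = 285769·285769+85·30996·30996 = 163327842721,  y_2 = 285769·30996+30996·285769 = 17715391848
k=3:  x_3 = 285769·163327842721+85·30996·17715391848 = 93348068572789129,  y_3 = 285769·17715391848+30996·163327842721 = 10125019625991228
k=4:  x_4 = 285769·93348068572789129+85·30996·10125019625991228 = 53351968415791425367681,  y_4 = 285769·10125019625991228+30996·93348068572789129 = 5786833466982059076816
k=5:  x_5 = 285769·53351968415791425367681+85·30996·5786833466982059076816 = 30492677324331251603220874249,  y_5 = 285769·5786833466982059076816+30996·53351968415791425367681 = 3307395226041867061019271780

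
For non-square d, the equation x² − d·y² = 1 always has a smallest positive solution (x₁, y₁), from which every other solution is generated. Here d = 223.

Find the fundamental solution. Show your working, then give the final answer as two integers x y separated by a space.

d=223: √d = [14; 1,13,1,28] (ℓ=4, even), read p_3/q_3
i=0: a=14 ⇒ p=14, q=1
i=1: a=1 ⇒ p=15, q=1
i=2: a=13 ⇒ p=209, q=14
i=3: a=1 ⇒ p=224, q=15
→ (224, 15).  Check: 224²=50176, 223·15²=50175, difference 1.

224 15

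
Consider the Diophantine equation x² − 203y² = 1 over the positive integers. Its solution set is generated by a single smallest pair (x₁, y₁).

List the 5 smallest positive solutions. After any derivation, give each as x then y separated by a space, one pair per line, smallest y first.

57 4
6497 456
740601 51980
84422017 5925264
9623369337 675428116

√203 = [14; 4,28, …], period ℓ=2 (even) → k=1
i=0: a=14 ⇒ p=14, q=1
i=1: a=4 ⇒ p=57, q=4
fundamental: x₁=57, y₁=4  (since 3249 − 203·16 = 1)
n=2: (57,4)∘(57,4) = (57·57+203·4·4, 57·4+4·57) = (6497,456)
n=3: (6497,456)∘(57,4) = (57·6497+203·4·456, 57·456+4·6497) = (740601,51980)
n=4: (740601,51980)∘(57,4) = (57·740601+203·4·51980, 57·51980+4·740601) = (84422017,5925264)
n=5: (84422017,5925264)∘(57,4) = (57·84422017+203·4·5925264, 57·5925264+4·84422017) = (9623369337,675428116)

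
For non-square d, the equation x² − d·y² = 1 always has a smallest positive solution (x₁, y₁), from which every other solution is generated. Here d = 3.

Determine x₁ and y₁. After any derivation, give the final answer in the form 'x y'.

2 1

d=3: √d = [1; 1,2] (ℓ=2, even), read p_1/q_1
a_0=1:  p_0=1·1+0=1,  q_0=1·0+1=1
a_1=1:  p_1=1·1+1=2,  q_1=1·1+0=1
fundamental: x₁=2, y₁=1  (since 4 − 3·1 = 1)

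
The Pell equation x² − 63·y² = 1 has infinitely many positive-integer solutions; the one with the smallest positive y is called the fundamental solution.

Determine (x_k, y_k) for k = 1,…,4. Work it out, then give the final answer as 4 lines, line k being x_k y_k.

d=63: √d = [7; 1,14] (ℓ=2, even), read p_1/q_1
a_0=7:  p_0=7·1+0=7,  q_0=7·0+1=1
a_1=1:  p_1=1·7+1=8,  q_1=1·1+0=1
(x₁, y₁) = (8, 1);  8² − 63·1² = 1 ✓
(8+1√63)^2 = 127 + 16√63
(8+1√63)^3 = 2024 + 255√63
(8+1√63)^4 = 32257 + 4064√63

8 1
127 16
2024 255
32257 4064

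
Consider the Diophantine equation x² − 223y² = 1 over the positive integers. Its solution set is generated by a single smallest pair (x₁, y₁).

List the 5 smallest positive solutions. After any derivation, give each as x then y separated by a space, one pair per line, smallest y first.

d=223: √d = [14; 1,13,1,28] (ℓ=4, even), read p_3/q_3
k=0  a_k=14  p_k/q_k = 14/1
k=1  a_k=1  p_k/q_k = 15/1
k=2  a_k=13  p_k/q_k = 209/14
k=3  a_k=1  p_k/q_k = 224/15
→ (224, 15).  Check: 224²=50176, 223·15²=50175, difference 1.
(x_2, y_2) = (224·224 + 223·15·15, 224·15 + 15·224) = (100351, 6720)
(x_3, y_3) = (224·100351 + 223·15·6720, 224·6720 + 15·100351) = (44957024, 3010545)
(x_4, y_4) = (224·44957024 + 223·15·3010545, 224·3010545 + 15·44957024) = (20140646401, 1348717440)
(x_5, y_5) = (224·20140646401 + 223·15·1348717440, 224·1348717440 + 15·20140646401) = (9022964630624, 604222402575)

224 15
100351 6720
44957024 3010545
20140646401 1348717440
9022964630624 604222402575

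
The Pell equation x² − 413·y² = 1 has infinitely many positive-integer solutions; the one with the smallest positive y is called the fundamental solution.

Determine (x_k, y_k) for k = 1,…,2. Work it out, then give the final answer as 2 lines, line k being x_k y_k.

d=413: √d = [20; 3,9,1,4,1,9,3,40] (ℓ=8, even), read p_7/q_7
k=0  a_k=20  p_k/q_k = 20/1
…
k=3  a_k=1  p_k/q_k = 630/31
k=4  a_k=4  p_k/q_k = 3089/152
k=5  a_k=1  p_k/q_k = 3719/183
k=6  a_k=9  p_k/q_k = 36560/1799
k=7  a_k=3  p_k/q_k = 113399/5580
(x₁, y₁) = (113399, 5580);  113399² − 413·5580² = 1 ✓
n=2: (113399,5580)∘(113399,5580) = (113399·113399+413·5580·5580, 113399·5580+5580·113399) = (25718666401,1265532840)

113399 5580
25718666401 1265532840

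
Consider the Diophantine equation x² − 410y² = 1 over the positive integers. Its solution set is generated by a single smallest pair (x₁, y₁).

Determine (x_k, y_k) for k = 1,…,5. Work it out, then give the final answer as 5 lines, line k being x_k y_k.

81 4
13121 648
2125521 104972
344321281 17004816
55777922001 2754675220

√410 = [20; 4,40, …], period ℓ=2 (even) → k=1
i=0: a=20 ⇒ p=20, q=1
i=1: a=4 ⇒ p=81, q=4
fundamental: x₁=81, y₁=4  (since 6561 − 410·16 = 1)
(x_2, y_2) = (81·81 + 410·4·4, 81·4 + 4·81) = (13121, 648)
(x_3, y_3) = (81·13121 + 410·4·648, 81·648 + 4·13121) = (2125521, 104972)
(x_4, y_4) = (81·2125521 + 410·4·104972, 81·104972 + 4·2125521) = (344321281, 17004816)
(x_5, y_5) = (81·344321281 + 410·4·17004816, 81·17004816 + 4·344321281) = (55777922001, 2754675220)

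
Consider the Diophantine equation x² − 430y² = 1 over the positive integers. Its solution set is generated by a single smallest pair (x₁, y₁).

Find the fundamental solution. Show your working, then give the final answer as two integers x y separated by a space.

√430 = [20; 1,2,1,3,1,…,2,1,40, …], period ℓ=14 (even) → k=13
i=0: a=20 ⇒ p=20, q=1
i=1: a=1 ⇒ p=21, q=1
i=2: a=2 ⇒ p=62, q=3
i=3: a=1 ⇒ p=83, q=4
i=4: a=3 ⇒ p=311, q=15
i=5: a=1 ⇒ p=394, q=19
…
i=12: a=2 ⇒ p=2107880, q=101651
i=13: a=1 ⇒ p=2862251, q=138030
(x₁, y₁) = (2862251, 138030);  2862251² − 430·138030² = 1 ✓

2862251 138030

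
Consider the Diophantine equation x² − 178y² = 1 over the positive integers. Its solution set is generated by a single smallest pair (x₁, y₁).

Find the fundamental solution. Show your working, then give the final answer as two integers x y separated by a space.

√178 = [13; 2,1,12,1,2,26, …], period ℓ=6 (even) → k=5
a_0=13:  p_0=13·1+0=13,  q_0=13·0+1=1
…
a_4=1:  p_4=1·507+40=547,  q_4=1·38+3=41
a_5=2:  p_5=2·547+507=1601,  q_5=2·41+38=120
(x₁, y₁) = (1601, 120);  1601² − 178·120² = 1 ✓

1601 120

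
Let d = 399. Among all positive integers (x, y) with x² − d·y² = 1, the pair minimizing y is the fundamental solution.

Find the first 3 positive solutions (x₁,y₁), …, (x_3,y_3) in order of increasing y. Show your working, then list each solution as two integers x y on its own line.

√399 = [19; 1,38, …], period ℓ=2 (even) → k=1
k=0  a_k=19  p_k/q_k = 19/1
k=1  a_k=1  p_k/q_k = 20/1
(x₁, y₁) = (20, 1);  20² − 399·1² = 1 ✓
(20+1√399)^2 = 799 + 40√399
(20+1√399)^3 = 31940 + 1599√399

20 1
799 40
31940 1599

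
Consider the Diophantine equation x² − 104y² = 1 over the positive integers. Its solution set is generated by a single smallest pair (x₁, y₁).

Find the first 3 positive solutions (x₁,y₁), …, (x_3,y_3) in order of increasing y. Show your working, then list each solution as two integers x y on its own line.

51 5
5201 510
530451 52015

d=104: √d = [10; 5,20] (ℓ=2, even), read p_1/q_1
step 0: (10, 1)  from 10·(1,0) + (0,1)
step 1: (51, 5)  from 5·(10,1) + (1,0)
(x₁, y₁) = (51, 5);  51² − 104·5² = 1 ✓
n=2: (51,5)∘(51,5) = (51·51+104·5·5, 51·5+5·51) = (5201,510)
n=3: (5201,510)∘(51,5) = (51·5201+104·5·510, 51·510+5·5201) = (530451,52015)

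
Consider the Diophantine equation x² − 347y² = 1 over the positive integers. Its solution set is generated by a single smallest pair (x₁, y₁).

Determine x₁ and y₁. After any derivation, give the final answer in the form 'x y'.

[18; 1,1,1,2,4,…,1,1,36] for √347; ℓ=14 ⇒ convergent index 13
i=0: a=18 ⇒ p=18, q=1
…
i=2: a=1 ⇒ p=37, q=2
i=3: a=1 ⇒ p=56, q=3
…
i=6: a=1 ⇒ p=801, q=43
…
i=8: a=1 ⇒ p=15070, q=809
i=9: a=4 ⇒ p=74549, q=4002
i=10: a=2 ⇒ p=164168, q=8813
…
i=12: a=1 ⇒ p=402885, q=21628
i=13: a=1 ⇒ p=641602, q=34443
(x₁, y₁) = (641602, 34443);  641602² − 347·34443² = 1 ✓

641602 34443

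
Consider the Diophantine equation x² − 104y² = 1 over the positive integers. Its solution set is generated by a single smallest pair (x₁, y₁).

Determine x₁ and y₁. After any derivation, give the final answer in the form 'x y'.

d=104: √d = [10; 5,20] (ℓ=2, even), read p_1/q_1
a_0=10:  p_0=10·1+0=10,  q_0=10·0+1=1
a_1=5:  p_1=5·10+1=51,  q_1=5·1+0=5
→ (51, 5).  Check: 51²=2601, 104·5²=2600, difference 1.

51 5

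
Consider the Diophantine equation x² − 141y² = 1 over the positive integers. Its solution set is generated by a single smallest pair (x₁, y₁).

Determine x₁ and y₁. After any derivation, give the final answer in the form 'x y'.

√141 = [11; 1,6,1,22, …], period ℓ=4 (even) → k=3
k=0  a_k=11  p_k/q_k = 11/1
…
k=2  a_k=6  p_k/q_k = 83/7
k=3  a_k=1  p_k/q_k = 95/8
fundamental: x₁=95, y₁=8  (since 9025 − 141·64 = 1)

95 8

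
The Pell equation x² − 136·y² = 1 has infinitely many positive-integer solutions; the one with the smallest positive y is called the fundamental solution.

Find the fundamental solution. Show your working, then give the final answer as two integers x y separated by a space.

35 3

√136 → a₀=11, period (1,1,1,22); ℓ=4 even so k=3
i=0: a=11 ⇒ p=11, q=1
i=1: a=1 ⇒ p=12, q=1
i=2: a=1 ⇒ p=23, q=2
i=3: a=1 ⇒ p=35, q=3
(x₁, y₁) = (35, 3);  35² − 136·3² = 1 ✓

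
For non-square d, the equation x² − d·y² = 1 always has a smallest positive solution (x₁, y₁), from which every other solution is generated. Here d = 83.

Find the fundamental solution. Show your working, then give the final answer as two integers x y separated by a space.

√83 → a₀=9, period (9,18); ℓ=2 even so k=1
k=0  a_k=9  p_k/q_k = 9/1
k=1  a_k=9  p_k/q_k = 82/9
(x₁, y₁) = (82, 9);  82² − 83·9² = 1 ✓

82 9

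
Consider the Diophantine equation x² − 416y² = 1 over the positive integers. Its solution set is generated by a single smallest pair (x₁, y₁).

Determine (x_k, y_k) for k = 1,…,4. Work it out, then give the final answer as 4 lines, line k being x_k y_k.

5201 255
54100801 2652510
562756526801 27591408765
5853793337683201 287005831321020

d=416: √d = [20; 2,1,1,9,1,1,2,40] (ℓ=8, even), read p_7/q_7
step 0: (20, 1)  from 20·(1,0) + (0,1)
…
step 6: (2060, 101)  from 1·(1081,53) + (979,48)
step 7: (5201, 255)  from 2·(2060,101) + (1081,53)
(x₁, y₁) = (5201, 255);  5201² − 416·255² = 1 ✓
(x_2, y_2) = (5201·5201 + 416·255·255, 5201·255 + 255·5201) = (54100801, 2652510)
(x_3, y_3) = (5201·54100801 + 416·255·2652510, 5201·2652510 + 255·54100801) = (562756526801, 27591408765)
(x_4, y_4) = (5201·562756526801 + 416·255·27591408765, 5201·27591408765 + 255·562756526801) = (5853793337683201, 287005831321020)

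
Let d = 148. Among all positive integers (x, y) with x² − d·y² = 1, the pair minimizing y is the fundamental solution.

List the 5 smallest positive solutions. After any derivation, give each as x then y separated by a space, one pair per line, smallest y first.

d=148: √d = [12; 6,24] (ℓ=2, even), read p_1/q_1
a_0=12:  p_0=12·1+0=12,  q_0=12·0+1=1
a_1=6:  p_1=6·12+1=73,  q_1=6·1+0=6
fundamental: x₁=73, y₁=6  (since 5329 − 148·36 = 1)
n=2: (73,6)∘(73,6) = (73·73+148·6·6, 73·6+6·73) = (10657,876)
n=3: (10657,876)∘(73,6) = (73·10657+148·6·876, 73·876+6·10657) = (1555849,127890)
n=4: (1555849,127890)∘(73,6) = (73·1555849+148·6·127890, 73·127890+6·1555849) = (227143297,18671064)
n=5: (227143297,18671064)∘(73,6) = (73·227143297+148·6·18671064, 73·18671064+6·227143297) = (33161365513,2725847454)

73 6
10657 876
1555849 127890
227143297 18671064
33161365513 2725847454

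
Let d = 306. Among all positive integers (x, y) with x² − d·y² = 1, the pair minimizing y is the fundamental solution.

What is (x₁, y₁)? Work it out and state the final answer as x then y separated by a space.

√306 → a₀=17, period (2,34); ℓ=2 even so k=1
step 0: (17, 1)  from 17·(1,0) + (0,1)
step 1: (35, 2)  from 2·(17,1) + (1,0)
→ (35, 2).  Check: 35²=1225, 306·2²=1224, difference 1.

35 2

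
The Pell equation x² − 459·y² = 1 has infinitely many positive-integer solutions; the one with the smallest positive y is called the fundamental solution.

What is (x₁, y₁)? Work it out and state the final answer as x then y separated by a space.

499850 23331

[21; 2,2,1,4,21,4,1,2,2,42] for √459; ℓ=10 ⇒ convergent index 9
k=0  a_k=21  p_k/q_k = 21/1
k=1  a_k=2  p_k/q_k = 43/2
…
k=4  a_k=4  p_k/q_k = 707/33
k=5  a_k=21  p_k/q_k = 14997/700
…
k=8  a_k=2  p_k/q_k = 212079/9899
k=9  a_k=2  p_k/q_k = 499850/23331
fundamental: x₁=499850, y₁=23331  (since 249850022500 − 459·544335561 = 1)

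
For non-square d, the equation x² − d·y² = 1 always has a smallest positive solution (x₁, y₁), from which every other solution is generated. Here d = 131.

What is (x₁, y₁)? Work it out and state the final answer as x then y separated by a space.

10610 927

√131 = [11; 2,4,11,4,2,22, …], period ℓ=6 (even) → k=5
k=0  a_k=11  p_k/q_k = 11/1
…
k=4  a_k=4  p_k/q_k = 4727/413
k=5  a_k=2  p_k/q_k = 10610/927
fundamental: x₁=10610, y₁=927  (since 112572100 − 131·859329 = 1)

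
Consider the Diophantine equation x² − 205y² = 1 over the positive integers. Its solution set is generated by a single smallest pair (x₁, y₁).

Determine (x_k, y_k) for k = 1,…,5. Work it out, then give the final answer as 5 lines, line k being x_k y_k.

√205 = [14; 3,6,1,4,1,6,3,28, …], period ℓ=8 (even) → k=7
step 0: (14, 1)  from 14·(1,0) + (0,1)
…
step 6: (12614, 881)  from 6·(1847,129) + (1532,107)
step 7: (39689, 2772)  from 3·(12614,881) + (1847,129)
(x₁, y₁) = (39689, 2772);  39689² − 205·2772² = 1 ✓
(39689+2772√205)^2 = 3150433441 + 220035816√205
(39689+2772√205)^3 = 250075105640009 + 17466002999676√205
(39689+2772√205)^4 = 19850461732342200961 + 1386416385888245712√205
(39689+2772√205)^5 = 1575689951139784122242249 + 110050959861571165127460√205

39689 2772
3150433441 220035816
250075105640009 17466002999676
19850461732342200961 1386416385888245712
1575689951139784122242249 110050959861571165127460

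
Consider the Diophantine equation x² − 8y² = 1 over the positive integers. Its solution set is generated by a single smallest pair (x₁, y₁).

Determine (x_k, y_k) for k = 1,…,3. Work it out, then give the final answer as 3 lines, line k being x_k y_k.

[2; 1,4] for √8; ℓ=2 ⇒ convergent index 1
a_0=2:  p_0=2·1+0=2,  q_0=2·0+1=1
a_1=1:  p_1=1·2+1=3,  q_1=1·1+0=1
(x₁, y₁) = (3, 1);  3² − 8·1² = 1 ✓
(x_2, y_2) = (3·3 + 8·1·1, 3·1 + 1·3) = (17, 6)
(x_3, y_3) = (3·17 + 8·1·6, 3·6 + 1·17) = (99, 35)

3 1
17 6
99 35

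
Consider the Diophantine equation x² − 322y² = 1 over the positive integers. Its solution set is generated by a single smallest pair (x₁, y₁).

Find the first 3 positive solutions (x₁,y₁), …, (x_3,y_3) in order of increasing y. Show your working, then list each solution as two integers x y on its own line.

323 18
208657 11628
134792099 7511670

√322 → a₀=17, period (1,16,1,34); ℓ=4 even so k=3
step 0: (17, 1)  from 17·(1,0) + (0,1)
step 1: (18, 1)  from 1·(17,1) + (1,0)
step 2: (305, 17)  from 16·(18,1) + (17,1)
step 3: (323, 18)  from 1·(305,17) + (18,1)
(x₁, y₁) = (323, 18);  323² − 322·18² = 1 ✓
k=2:  x_2 = 323·323+322·18·18 = 208657,  y_2 = 323·18+18·323 = 11628
k=3:  x_3 = 323·208657+322·18·11628 = 134792099,  y_3 = 323·11628+18·208657 = 7511670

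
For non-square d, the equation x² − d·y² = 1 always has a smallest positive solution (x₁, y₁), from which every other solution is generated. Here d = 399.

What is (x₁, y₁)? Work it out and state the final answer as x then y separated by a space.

20 1

[19; 1,38] for √399; ℓ=2 ⇒ convergent index 1
k=0  a_k=19  p_k/q_k = 19/1
k=1  a_k=1  p_k/q_k = 20/1
fundamental: x₁=20, y₁=1  (since 400 − 399·1 = 1)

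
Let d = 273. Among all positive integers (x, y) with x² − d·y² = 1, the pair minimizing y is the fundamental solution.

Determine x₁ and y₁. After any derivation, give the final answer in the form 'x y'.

727 44

√273 = [16; 1,1,10,1,1,32, …], period ℓ=6 (even) → k=5
i=0: a=16 ⇒ p=16, q=1
…
i=2: a=1 ⇒ p=33, q=2
i=3: a=10 ⇒ p=347, q=21
i=4: a=1 ⇒ p=380, q=23
i=5: a=1 ⇒ p=727, q=44
fundamental: x₁=727, y₁=44  (since 528529 − 273·1936 = 1)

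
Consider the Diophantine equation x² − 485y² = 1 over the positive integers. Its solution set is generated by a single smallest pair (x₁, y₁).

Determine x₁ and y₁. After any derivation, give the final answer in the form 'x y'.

[22; 44] for √485; ℓ=1 ⇒ convergent index 1
step 0: (22, 1)  from 22·(1,0) + (0,1)
step 1: (969, 44)  from 44·(22,1) + (1,0)
(x₁, y₁) = (969, 44);  969² − 485·44² = 1 ✓

969 44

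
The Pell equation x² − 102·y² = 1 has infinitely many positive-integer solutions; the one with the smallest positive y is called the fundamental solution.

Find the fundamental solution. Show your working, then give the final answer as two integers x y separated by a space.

101 10

√102 = [10; 10,20, …], period ℓ=2 (even) → k=1
a_0=10:  p_0=10·1+0=10,  q_0=10·0+1=1
a_1=10:  p_1=10·10+1=101,  q_1=10·1+0=10
(x₁, y₁) = (101, 10);  101² − 102·10² = 1 ✓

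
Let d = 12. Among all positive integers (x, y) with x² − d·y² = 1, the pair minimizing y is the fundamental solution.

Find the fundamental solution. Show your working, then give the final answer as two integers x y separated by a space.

7 2

[3; 2,6] for √12; ℓ=2 ⇒ convergent index 1
k=0  a_k=3  p_k/q_k = 3/1
k=1  a_k=2  p_k/q_k = 7/2
(x₁, y₁) = (7, 2);  7² − 12·2² = 1 ✓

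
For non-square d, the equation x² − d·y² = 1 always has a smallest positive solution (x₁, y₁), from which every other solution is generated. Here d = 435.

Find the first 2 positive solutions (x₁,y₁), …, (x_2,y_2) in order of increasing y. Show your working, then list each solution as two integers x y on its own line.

√435 → a₀=20, period (1,5,1,40); ℓ=4 even so k=3
step 0: (20, 1)  from 20·(1,0) + (0,1)
…
step 2: (125, 6)  from 5·(21,1) + (20,1)
step 3: (146, 7)  from 1·(125,6) + (21,1)
fundamental: x₁=146, y₁=7  (since 21316 − 435·49 = 1)
k=2:  x_2 = 146·146+435·7·7 = 42631,  y_2 = 146·7+7·146 = 2044

146 7
42631 2044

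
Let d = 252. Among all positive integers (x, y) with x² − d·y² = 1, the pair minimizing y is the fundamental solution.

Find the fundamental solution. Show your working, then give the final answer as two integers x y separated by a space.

127 8

[15; 1,6,1,30] for √252; ℓ=4 ⇒ convergent index 3
step 0: (15, 1)  from 15·(1,0) + (0,1)
step 1: (16, 1)  from 1·(15,1) + (1,0)
step 2: (111, 7)  from 6·(16,1) + (15,1)
step 3: (127, 8)  from 1·(111,7) + (16,1)
fundamental: x₁=127, y₁=8  (since 16129 − 252·64 = 1)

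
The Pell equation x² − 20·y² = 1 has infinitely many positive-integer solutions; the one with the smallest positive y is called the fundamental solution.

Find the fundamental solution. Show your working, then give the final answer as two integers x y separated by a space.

[4; 2,8] for √20; ℓ=2 ⇒ convergent index 1
i=0: a=4 ⇒ p=4, q=1
i=1: a=2 ⇒ p=9, q=2
fundamental: x₁=9, y₁=2  (since 81 − 20·4 = 1)

9 2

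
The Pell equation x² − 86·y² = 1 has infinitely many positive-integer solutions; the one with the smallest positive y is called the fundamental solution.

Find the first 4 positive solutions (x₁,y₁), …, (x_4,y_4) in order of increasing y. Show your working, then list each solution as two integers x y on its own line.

√86 → a₀=9, period (3,1,1,1,8,1,1,1,3,18); ℓ=10 even so k=9
i=0: a=9 ⇒ p=9, q=1
i=1: a=3 ⇒ p=28, q=3
…
i=5: a=8 ⇒ p=881, q=95
i=6: a=1 ⇒ p=983, q=106
…
i=8: a=1 ⇒ p=2847, q=307
i=9: a=3 ⇒ p=10405, q=1122
(x₁, y₁) = (10405, 1122);  10405² − 86·1122² = 1 ✓
(x_2, y_2) = (10405·10405 + 86·1122·1122, 10405·1122 + 1122·10405) = (216528049, 23348820)
(x_3, y_3) = (10405·216528049 + 86·1122·23348820, 10405·23348820 + 1122·216528049) = (4505948689285, 485888943078)
(x_4, y_4) = (10405·4505948689285 + 86·1122·485888943078, 10405·485888943078 + 1122·4505948689285) = (93768792007492801, 10111348882104360)

10405 1122
216528049 23348820
4505948689285 485888943078
93768792007492801 10111348882104360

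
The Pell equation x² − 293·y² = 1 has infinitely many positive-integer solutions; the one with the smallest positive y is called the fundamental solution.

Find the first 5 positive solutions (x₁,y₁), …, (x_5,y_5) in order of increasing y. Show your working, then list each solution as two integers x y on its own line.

d=293: √d = [17; 8,1,1,8,34] (ℓ=5, odd), read p_9/q_9
step 0: (17, 1)  from 17·(1,0) + (0,1)
…
step 2: (154, 9)  from 1·(137,8) + (17,1)
…
step 5: (84679, 4947)  from 34·(2482,145) + (291,17)
…
step 8: (1444507, 84389)  from 1·(764593,44668) + (679914,39721)
step 9: (12320649, 719780)  from 8·(1444507,84389) + (764593,44668)
(x₁, y₁) = (12320649, 719780);  12320649² − 293·719780² = 1 ✓
(x_2, y_2) = (12320649·12320649 + 293·719780·719780, 12320649·719780 + 719780·12320649) = (303596783562401, 17736313474440)
(x_3, y_3) = (12320649·303596783562401 + 293·719780·17736313474440, 12320649·17736313474440 + 719780·303596783562401) = (7481018815602612315849, 437045785745090703340)
(x_4, y_4) = (12320649·7481018815602612315849 + 293·719780·437045785745090703340, 12320649·437045785745090703340 + 719780·7481018815602612315849) = (184342013978870716056521769601, 10769375446188914321717060880)
(x_5, y_5) = (12320649·184342013978870716056521769601 + 293·719780·10769375446188914321717060880, 12320649·10769375446188914321717060880 + 719780·184342013978870716056521769601) = (4542426500373511536803322165613266249, 265371389643423565052112223737518900)

12320649 719780
303596783562401 17736313474440
7481018815602612315849 437045785745090703340
184342013978870716056521769601 10769375446188914321717060880
4542426500373511536803322165613266249 265371389643423565052112223737518900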